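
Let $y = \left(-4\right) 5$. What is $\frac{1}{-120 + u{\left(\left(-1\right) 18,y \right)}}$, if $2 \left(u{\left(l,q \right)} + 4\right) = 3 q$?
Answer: $- \frac{1}{154} \approx -0.0064935$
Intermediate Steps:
$y = -20$
$u{\left(l,q \right)} = -4 + \frac{3 q}{2}$
$\frac{1}{-120 + u{\left(\left(-1\right) 18,y \right)}} = \frac{1}{-120 + \left(-4 + \frac{3}{2} \left(-20\right)\right)} = \frac{1}{-120 - 34} = \frac{1}{-154} = - \frac{1}{154}$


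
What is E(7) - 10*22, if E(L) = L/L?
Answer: -219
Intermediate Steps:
E(L) = 1
E(7) - 10*22 = 1 - 10*22 = 1 - 220 = -219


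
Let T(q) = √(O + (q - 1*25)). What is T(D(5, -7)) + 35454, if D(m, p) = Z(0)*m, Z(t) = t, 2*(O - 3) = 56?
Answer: 35454 + √6 ≈ 35456.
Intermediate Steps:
O = 31 (O = 3 + (½)*56 = 3 + 28 = 31)
D(m, p) = 0 (D(m, p) = 0*m = 0)
T(q) = √(6 + q) (T(q) = √(31 + (q - 1*25)) = √(31 + (q - 25)) = √(31 + (-25 + q)) = √(6 + q))
T(D(5, -7)) + 35454 = √(6 + 0) + 35454 = √6 + 35454 = 35454 + √6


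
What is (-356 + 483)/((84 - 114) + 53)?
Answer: 127/23 ≈ 5.5217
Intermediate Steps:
(-356 + 483)/((84 - 114) + 53) = 127/(-30 + 53) = 127/23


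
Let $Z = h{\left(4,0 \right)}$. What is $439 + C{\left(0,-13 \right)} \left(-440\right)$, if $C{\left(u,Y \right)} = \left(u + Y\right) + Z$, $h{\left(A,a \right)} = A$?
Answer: $4399$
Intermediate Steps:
$Z = 4$
$C{\left(u,Y \right)} = 4 + Y + u$ ($C{\left(u,Y \right)} = \left(u + Y\right) + 4 = \left(Y + u\right) + 4 = 4 + Y + u$)
$439 + C{\left(0,-13 \right)} \left(-440\right) = 439 + \left(4 - 13 + 0\right) \left(-440\right) = 439 - -3960 = 439 + 3960 = 4399$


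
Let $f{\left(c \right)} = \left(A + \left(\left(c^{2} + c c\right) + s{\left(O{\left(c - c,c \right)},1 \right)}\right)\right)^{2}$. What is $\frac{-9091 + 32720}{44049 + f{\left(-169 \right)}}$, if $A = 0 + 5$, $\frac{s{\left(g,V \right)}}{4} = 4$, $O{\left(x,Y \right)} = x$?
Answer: $\frac{23629}{3265366498} \approx 7.2362 \cdot 10^{-6}$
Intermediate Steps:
$s{\left(g,V \right)} = 16$ ($s{\left(g,V \right)} = 4 \cdot 4 = 16$)
$A = 5$
$f{\left(c \right)} = \left(21 + 2 c^{2}\right)^{2}$ ($f{\left(c \right)} = \left(5 + \left(\left(c^{2} + c c\right) + 16\right)\right)^{2} = \left(5 + \left(\left(c^{2} + c^{2}\right) + 16\right)\right)^{2} = \left(5 + \left(2 c^{2} + 16\right)\right)^{2} = \left(5 + \left(16 + 2 c^{2}\right)\right)^{2} = \left(21 + 2 c^{2}\right)^{2}$)
$\frac{-9091 + 32720}{44049 + f{\left(-169 \right)}} = \frac{-9091 + 32720}{44049 + \left(21 + 2 \left(-169\right)^{2}\right)^{2}} = \frac{23629}{44049 + \left(21 + 2 \cdot 28561\right)^{2}} = \frac{23629}{44049 + \left(21 + 57122\right)^{2}} = \frac{23629}{44049 + 57143^{2}} = \frac{23629}{44049 + 3265322449} = \frac{23629}{3265366498}$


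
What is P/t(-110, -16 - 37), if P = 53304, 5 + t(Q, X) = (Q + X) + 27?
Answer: -17768/47 ≈ -378.04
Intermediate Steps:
t(Q, X) = 22 + Q + X (t(Q, X) = -5 + ((Q + X) + 27) = -5 + (27 + Q + X) = 22 + Q + X)
P/t(-110, -16 - 37) = 53304/(22 - 110 + (-16 - 37)) = 53304/(22 - 110 - 53) = 53304/(-141) = 53304*(-1/141) = -17768/47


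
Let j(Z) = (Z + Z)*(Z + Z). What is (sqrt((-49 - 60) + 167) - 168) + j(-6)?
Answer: -24 + sqrt(58) ≈ -16.384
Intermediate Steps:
j(Z) = 4*Z**2 (j(Z) = (2*Z)*(2*Z) = 4*Z**2)
(sqrt((-49 - 60) + 167) - 168) + j(-6) = (sqrt((-49 - 60) + 167) - 168) + 4*(-6)**2 = (sqrt(-109 + 167) - 168) + 4*36 = (sqrt(58) - 168) + 144 = (-168 + sqrt(58)) + 144 = -24 + sqrt(58)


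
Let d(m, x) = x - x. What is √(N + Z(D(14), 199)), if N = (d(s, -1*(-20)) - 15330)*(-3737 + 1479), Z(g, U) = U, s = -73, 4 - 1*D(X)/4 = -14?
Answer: √34615339 ≈ 5883.5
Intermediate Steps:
D(X) = 72 (D(X) = 16 - 4*(-14) = 16 + 56 = 72)
d(m, x) = 0
N = 34615140 (N = (0 - 15330)*(-3737 + 1479) = -15330*(-2258) = 34615140)
√(N + Z(D(14), 199)) = √(34615140 + 199) = √34615339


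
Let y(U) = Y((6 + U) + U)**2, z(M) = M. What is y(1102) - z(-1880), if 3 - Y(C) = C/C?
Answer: 1884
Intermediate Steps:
Y(C) = 2 (Y(C) = 3 - C/C = 3 - 1*1 = 3 - 1 = 2)
y(U) = 4 (y(U) = 2**2 = 4)
y(1102) - z(-1880) = 4 - 1*(-1880) = 4 + 1880 = 1884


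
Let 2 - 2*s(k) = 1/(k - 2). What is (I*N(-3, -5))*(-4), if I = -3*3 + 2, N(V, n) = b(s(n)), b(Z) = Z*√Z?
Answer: 15*√210/7 ≈ 31.053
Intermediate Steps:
s(k) = 1 - 1/(2*(-2 + k)) (s(k) = 1 - 1/(2*(k - 2)) = 1 - 1/(2*(-2 + k)))
b(Z) = Z^(3/2)
N(V, n) = ((-5/2 + n)/(-2 + n))^(3/2)
I = -7 (I = -9 + 2 = -7)
(I*N(-3, -5))*(-4) = -7*√2*((-5 + 2*(-5))/(-2 - 5))^(3/2)/4*(-4) = -7*√2*((-5 - 10)/(-7))^(3/2)/4*(-4) = -7*√2*(-⅐*(-15))^(3/2)/4*(-4) = -7*√2*(15/7)^(3/2)/4*(-4) = -7*√2*15*√105/49/4*(-4) = -15*√210/28*(-4) = 15*√210/7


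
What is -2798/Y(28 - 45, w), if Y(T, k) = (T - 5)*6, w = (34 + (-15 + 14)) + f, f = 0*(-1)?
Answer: 1399/66 ≈ 21.197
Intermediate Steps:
f = 0
w = 33 (w = (34 + (-15 + 14)) + 0 = (34 - 1) + 0 = 33 + 0 = 33)
Y(T, k) = -30 + 6*T (Y(T, k) = (-5 + T)*6 = -30 + 6*T)
-2798/Y(28 - 45, w) = -2798/(-30 + 6*(28 - 45)) = -2798/(-30 + 6*(-17)) = -2798/(-30 - 102) = -2798/(-132) = -2798*(-1/132) = 1399/66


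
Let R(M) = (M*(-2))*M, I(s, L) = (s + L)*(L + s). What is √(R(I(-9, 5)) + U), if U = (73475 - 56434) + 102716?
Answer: √119245 ≈ 345.32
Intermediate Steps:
I(s, L) = (L + s)² (I(s, L) = (L + s)*(L + s) = (L + s)²)
R(M) = -2*M² (R(M) = (-2*M)*M = -2*M²)
U = 119757 (U = 17041 + 102716 = 119757)
√(R(I(-9, 5)) + U) = √(-2*(5 - 9)⁴ + 119757) = √(-2*((-4)²)² + 119757) = √(-2*16² + 119757) = √(-2*256 + 119757) = √(-512 + 119757) = √119245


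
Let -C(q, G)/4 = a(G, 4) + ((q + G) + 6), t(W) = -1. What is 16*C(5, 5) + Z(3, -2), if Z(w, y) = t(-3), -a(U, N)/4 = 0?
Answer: -1025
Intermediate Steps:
a(U, N) = 0 (a(U, N) = -4*0 = 0)
C(q, G) = -24 - 4*G - 4*q (C(q, G) = -4*(0 + ((q + G) + 6)) = -4*(0 + ((G + q) + 6)) = -4*(0 + (6 + G + q)) = -4*(6 + G + q) = -24 - 4*G - 4*q)
Z(w, y) = -1
16*C(5, 5) + Z(3, -2) = 16*(-24 - 4*5 - 4*5) - 1 = 16*(-24 - 20 - 20) - 1 = 16*(-64) - 1 = -1024 - 1 = -1025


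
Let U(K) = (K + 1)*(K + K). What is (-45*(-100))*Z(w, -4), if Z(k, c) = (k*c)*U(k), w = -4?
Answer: 1728000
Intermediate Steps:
U(K) = 2*K*(1 + K) (U(K) = (1 + K)*(2*K) = 2*K*(1 + K))
Z(k, c) = 2*c*k**2*(1 + k) (Z(k, c) = (k*c)*(2*k*(1 + k)) = (c*k)*(2*k*(1 + k)) = 2*c*k**2*(1 + k))
(-45*(-100))*Z(w, -4) = (-45*(-100))*(2*(-4)*(-4)**2*(1 - 4)) = 4500*(2*(-4)*16*(-3)) = 4500*384 = 1728000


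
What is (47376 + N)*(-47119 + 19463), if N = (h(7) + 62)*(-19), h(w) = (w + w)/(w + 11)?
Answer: -11495188744/9 ≈ -1.2772e+9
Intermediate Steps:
h(w) = 2*w/(11 + w) (h(w) = (2*w)/(11 + w) = 2*w/(11 + w))
N = -10735/9 (N = (2*7/(11 + 7) + 62)*(-19) = (2*7/18 + 62)*(-19) = (2*7*(1/18) + 62)*(-19) = (7/9 + 62)*(-19) = (565/9)*(-19) = -10735/9 ≈ -1192.8)
(47376 + N)*(-47119 + 19463) = (47376 - 10735/9)*(-47119 + 19463) = (415649/9)*(-27656) = -11495188744/9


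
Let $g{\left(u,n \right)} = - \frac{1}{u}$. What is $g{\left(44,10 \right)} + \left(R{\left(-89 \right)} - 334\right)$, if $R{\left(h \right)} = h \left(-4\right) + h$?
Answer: $- \frac{2949}{44} \approx -67.023$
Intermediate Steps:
$R{\left(h \right)} = - 3 h$ ($R{\left(h \right)} = - 4 h + h = - 3 h$)
$g{\left(44,10 \right)} + \left(R{\left(-89 \right)} - 334\right) = - \frac{1}{44} - 67 = - \frac{2949}{44}$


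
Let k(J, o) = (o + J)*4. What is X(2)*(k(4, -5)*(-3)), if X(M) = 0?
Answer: 0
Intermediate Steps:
k(J, o) = 4*J + 4*o (k(J, o) = (J + o)*4 = 4*J + 4*o)
X(2)*(k(4, -5)*(-3)) = 0*((4*4 + 4*(-5))*(-3)) = 0*((16 - 20)*(-3)) = 0*(-4*(-3)) = 0*12 = 0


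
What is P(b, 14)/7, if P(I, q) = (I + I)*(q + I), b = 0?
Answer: 0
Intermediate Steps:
P(I, q) = 2*I*(I + q) (P(I, q) = (2*I)*(I + q) = 2*I*(I + q))
P(b, 14)/7 = (2*0*(0 + 14))/7 = (2*0*14)*(1/7) = 0*(1/7) = 0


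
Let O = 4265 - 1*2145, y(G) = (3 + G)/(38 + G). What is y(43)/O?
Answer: 23/85860 ≈ 0.00026788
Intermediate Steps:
y(G) = (3 + G)/(38 + G)
O = 2120 (O = 4265 - 2145 = 2120)
y(43)/O = ((3 + 43)/(38 + 43))/2120 = (46/81)*(1/2120) = 23/85860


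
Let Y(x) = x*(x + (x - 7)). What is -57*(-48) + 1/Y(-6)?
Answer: 311905/114 ≈ 2736.0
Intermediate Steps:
Y(x) = x*(-7 + 2*x) (Y(x) = x*(x + (-7 + x)) = x*(-7 + 2*x))
-57*(-48) + 1/Y(-6) = -57*(-48) + 1/(-6*(-7 + 2*(-6))) = 2736 + 1/(-6*(-7 - 12)) = 2736 + 1/(-6*(-19)) = 2736 + 1/114 = 311905/114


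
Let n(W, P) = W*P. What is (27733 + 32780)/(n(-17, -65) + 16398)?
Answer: 2631/761 ≈ 3.4573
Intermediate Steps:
n(W, P) = P*W
(27733 + 32780)/(n(-17, -65) + 16398) = (27733 + 32780)/(-65*(-17) + 16398) = 60513/(1105 + 16398) = 60513/17503 = 60513*(1/17503) = 2631/761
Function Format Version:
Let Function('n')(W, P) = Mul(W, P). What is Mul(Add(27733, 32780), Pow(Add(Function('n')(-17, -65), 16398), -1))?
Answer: Rational(2631, 761) ≈ 3.4573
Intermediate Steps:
Function('n')(W, P) = Mul(P, W)
Mul(Add(27733, 32780), Pow(Add(Function('n')(-17, -65), 16398), -1)) = Mul(Add(27733, 32780), Pow(Add(Mul(-65, -17), 16398), -1)) = Mul(60513, Pow(Add(1105, 16398), -1)) = Mul(60513, Pow(17503, -1)) = Mul(60513, Rational(1, 17503)) = Rational(2631, 761)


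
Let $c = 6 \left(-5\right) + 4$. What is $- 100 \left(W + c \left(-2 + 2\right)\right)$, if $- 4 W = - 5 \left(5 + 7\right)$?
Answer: $-1500$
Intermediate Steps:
$c = -26$ ($c = -30 + 4 = -26$)
$W = 15$ ($W = - \frac{\left(-5\right) \left(5 + 7\right)}{4} = - \frac{\left(-5\right) 12}{4} = \left(- \frac{1}{4}\right) \left(-60\right) = 15$)
$- 100 \left(W + c \left(-2 + 2\right)\right) = - 100 \left(15 - 26 \left(-2 + 2\right)\right) = - 100 \left(15 - 0\right) = - 100 \left(15 + 0\right) = \left(-100\right) 15 = -1500$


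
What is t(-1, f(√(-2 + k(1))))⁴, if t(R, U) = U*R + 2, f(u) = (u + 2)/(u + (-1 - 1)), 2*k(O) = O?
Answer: (12 - I*√6)⁴/(4 - I*√6)⁴ ≈ 8.2476 + 45.75*I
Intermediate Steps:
k(O) = O/2
f(u) = (2 + u)/(-2 + u) (f(u) = (2 + u)/(u - 2) = (2 + u)/(-2 + u))
t(R, U) = 2 + R*U (t(R, U) = R*U + 2 = 2 + R*U)
t(-1, f(√(-2 + k(1))))⁴ = (2 - (2 + √(-2 + (½)*1))/(-2 + √(-2 + (½)*1)))⁴ = (2 - (2 + √(-2 + ½))/(-2 + √(-2 + ½)))⁴ = (2 - (2 + √(-3/2))/(-2 + √(-3/2)))⁴ = (2 - (2 + I*√6/2)/(-2 + I*√6/2))⁴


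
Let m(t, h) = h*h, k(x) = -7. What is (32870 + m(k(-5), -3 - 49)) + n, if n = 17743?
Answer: 53317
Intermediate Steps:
m(t, h) = h²
(32870 + m(k(-5), -3 - 49)) + n = (32870 + (-3 - 49)²) + 17743 = (32870 + (-52)²) + 17743 = (32870 + 2704) + 17743 = 35574 + 17743 = 53317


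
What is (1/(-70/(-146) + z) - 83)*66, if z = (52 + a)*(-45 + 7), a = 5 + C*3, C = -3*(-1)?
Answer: -1002747240/183049 ≈ -5478.0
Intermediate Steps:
C = 3
a = 14 (a = 5 + 3*3 = 5 + 9 = 14)
z = -2508 (z = (52 + 14)*(-45 + 7) = 66*(-38) = -2508)
(1/(-70/(-146) + z) - 83)*66 = (1/(-70/(-146) - 2508) - 83)*66 = (1/(-70*(-1/146) - 2508) - 83)*66 = (1/(35/73 - 2508) - 83)*66 = (1/(-183049/73) - 83)*66 = (-73/183049 - 83)*66 = -15193140/183049*66 = -1002747240/183049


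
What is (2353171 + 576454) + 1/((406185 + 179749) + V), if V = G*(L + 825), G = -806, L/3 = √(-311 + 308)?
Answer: 3*(-77162416333*I + 2361277750*√3)/(2*(-39508*I + 1209*√3)) ≈ 2.9296e+6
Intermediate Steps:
L = 3*I*√3 (L = 3*√(-311 + 308) = 3*√(-3) = 3*(I*√3) = 3*I*√3 ≈ 5.1962*I)
V = -664950 - 2418*I*√3 (V = -806*(3*I*√3 + 825) = -806*(825 + 3*I*√3) = -664950 - 2418*I*√3 ≈ -6.6495e+5 - 4188.1*I)
(2353171 + 576454) + 1/((406185 + 179749) + V) = (2353171 + 576454) + 1/((406185 + 179749) + (-664950 - 2418*I*√3)) = 2929625 + 1/(585934 + (-664950 - 2418*I*√3)) = 2929625 + 1/(-79016 - 2418*I*√3)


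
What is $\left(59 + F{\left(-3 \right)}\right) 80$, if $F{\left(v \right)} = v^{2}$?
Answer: $5440$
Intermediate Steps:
$\left(59 + F{\left(-3 \right)}\right) 80 = \left(59 + \left(-3\right)^{2}\right) 80 = \left(59 + 9\right) 80 = 68 \cdot 80 = 5440$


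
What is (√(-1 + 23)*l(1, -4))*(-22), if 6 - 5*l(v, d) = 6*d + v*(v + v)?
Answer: -616*√22/5 ≈ -577.86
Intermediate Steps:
l(v, d) = 6/5 - 6*d/5 - 2*v²/5 (l(v, d) = 6/5 - (6*d + v*(v + v))/5 = 6/5 - (6*d + v*(2*v))/5 = 6/5 - (6*d + 2*v²)/5 = 6/5 - (2*v² + 6*d)/5 = 6/5 + (-6*d/5 - 2*v²/5) = 6/5 - 6*d/5 - 2*v²/5)
(√(-1 + 23)*l(1, -4))*(-22) = (√(-1 + 23)*(6/5 - 6/5*(-4) - ⅖*1²))*(-22) = (√22*(6/5 + 24/5 - ⅖*1))*(-22) = (√22*(6/5 + 24/5 - ⅖))*(-22) = (√22*(28/5))*(-22) = (28*√22/5)*(-22) = -616*√22/5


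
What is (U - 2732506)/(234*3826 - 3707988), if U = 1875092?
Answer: 428707/1406352 ≈ 0.30484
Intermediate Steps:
(U - 2732506)/(234*3826 - 3707988) = (1875092 - 2732506)/(234*3826 - 3707988) = -857414/(895284 - 3707988) = -857414/(-2812704) = -857414*(-1/2812704) = 428707/1406352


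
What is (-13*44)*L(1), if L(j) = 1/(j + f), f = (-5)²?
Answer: -22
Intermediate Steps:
f = 25
L(j) = 1/(25 + j) (L(j) = 1/(j + 25) = 1/(25 + j))
(-13*44)*L(1) = (-13*44)/(25 + 1) = -572/26 = -572*1/26 = -22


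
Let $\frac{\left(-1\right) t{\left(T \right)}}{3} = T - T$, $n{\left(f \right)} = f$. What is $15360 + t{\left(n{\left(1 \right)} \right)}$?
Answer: $15360$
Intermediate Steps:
$t{\left(T \right)} = 0$ ($t{\left(T \right)} = - 3 \left(T - T\right) = \left(-3\right) 0 = 0$)
$15360 + t{\left(n{\left(1 \right)} \right)} = 15360 + 0 = 15360$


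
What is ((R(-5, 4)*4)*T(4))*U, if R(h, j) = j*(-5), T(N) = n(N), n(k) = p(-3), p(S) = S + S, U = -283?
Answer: -135840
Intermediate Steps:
p(S) = 2*S
n(k) = -6 (n(k) = 2*(-3) = -6)
T(N) = -6
R(h, j) = -5*j
((R(-5, 4)*4)*T(4))*U = ((-5*4*4)*(-6))*(-283) = (-20*4*(-6))*(-283) = -80*(-6)*(-283) = 480*(-283) = -135840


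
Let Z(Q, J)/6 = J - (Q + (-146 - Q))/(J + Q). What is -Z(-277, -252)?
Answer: 800724/529 ≈ 1513.7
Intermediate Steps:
Z(Q, J) = 6*J + 876/(J + Q) (Z(Q, J) = 6*(J - (Q + (-146 - Q))/(J + Q)) = 6*(J - (-146)/(J + Q)) = 6*(J + 146/(J + Q)) = 6*J + 876/(J + Q))
-Z(-277, -252) = -6*(146 + (-252)² - 252*(-277))/(-252 - 277) = -6*(146 + 63504 + 69804)/(-529) = -6*(-1)*133454/529 = -1*(-800724/529) = 800724/529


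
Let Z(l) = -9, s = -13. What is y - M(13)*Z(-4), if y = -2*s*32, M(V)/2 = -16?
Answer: 544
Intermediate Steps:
M(V) = -32 (M(V) = 2*(-16) = -32)
y = 832 (y = -2*(-13)*32 = 26*32 = 832)
y - M(13)*Z(-4) = 832 - (-32)*(-9) = 832 - 1*288 = 832 - 288 = 544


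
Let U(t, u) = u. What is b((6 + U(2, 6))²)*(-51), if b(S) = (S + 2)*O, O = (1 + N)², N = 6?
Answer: -364854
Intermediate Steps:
O = 49 (O = (1 + 6)² = 7² = 49)
b(S) = 98 + 49*S (b(S) = (S + 2)*49 = (2 + S)*49 = 98 + 49*S)
b((6 + U(2, 6))²)*(-51) = (98 + 49*(6 + 6)²)*(-51) = (98 + 49*12²)*(-51) = (98 + 49*144)*(-51) = (98 + 7056)*(-51) = 7154*(-51) = -364854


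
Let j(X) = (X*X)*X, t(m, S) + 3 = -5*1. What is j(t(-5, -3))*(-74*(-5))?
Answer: -189440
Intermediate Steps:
t(m, S) = -8 (t(m, S) = -3 - 5*1 = -3 - 5 = -8)
j(X) = X³ (j(X) = X²*X = X³)
j(t(-5, -3))*(-74*(-5)) = (-8)³*(-74*(-5)) = -512*370 = -189440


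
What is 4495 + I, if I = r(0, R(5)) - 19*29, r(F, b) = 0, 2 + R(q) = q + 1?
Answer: 3944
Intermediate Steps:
R(q) = -1 + q (R(q) = -2 + (q + 1) = -2 + (1 + q) = -1 + q)
I = -551 (I = 0 - 19*29 = 0 - 551 = -551)
4495 + I = 4495 - 551 = 3944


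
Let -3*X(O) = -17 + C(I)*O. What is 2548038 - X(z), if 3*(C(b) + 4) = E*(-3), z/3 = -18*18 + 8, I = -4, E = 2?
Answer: 7649785/3 ≈ 2.5499e+6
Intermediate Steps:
z = -948 (z = 3*(-18*18 + 8) = 3*(-324 + 8) = 3*(-316) = -948)
C(b) = -6 (C(b) = -4 + (2*(-3))/3 = -4 + (1/3)*(-6) = -4 - 2 = -6)
X(O) = 17/3 + 2*O (X(O) = -(-17 - 6*O)/3 = 17/3 + 2*O)
2548038 - X(z) = 2548038 - (17/3 + 2*(-948)) = 2548038 - (17/3 - 1896) = 2548038 - 1*(-5671/3) = 2548038 + 5671/3 = 7649785/3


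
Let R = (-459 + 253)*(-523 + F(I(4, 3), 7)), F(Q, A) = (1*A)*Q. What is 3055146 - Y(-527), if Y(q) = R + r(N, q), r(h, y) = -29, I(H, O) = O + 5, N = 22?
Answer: 2958973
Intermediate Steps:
I(H, O) = 5 + O
F(Q, A) = A*Q
R = 96202 (R = (-459 + 253)*(-523 + 7*(5 + 3)) = -206*(-523 + 7*8) = -206*(-523 + 56) = -206*(-467) = 96202)
Y(q) = 96173 (Y(q) = 96202 - 29 = 96173)
3055146 - Y(-527) = 3055146 - 1*96173 = 3055146 - 96173 = 2958973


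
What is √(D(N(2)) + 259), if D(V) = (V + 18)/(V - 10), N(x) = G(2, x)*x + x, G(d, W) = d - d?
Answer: 3*√114/2 ≈ 16.016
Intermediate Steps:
G(d, W) = 0
N(x) = x (N(x) = 0*x + x = 0 + x = x)
D(V) = (18 + V)/(-10 + V)
√(D(N(2)) + 259) = √((18 + 2)/(-10 + 2) + 259) = √(20/(-8) + 259) = √(-⅛*20 + 259) = √(-5/2 + 259) = √(513/2) = 3*√114/2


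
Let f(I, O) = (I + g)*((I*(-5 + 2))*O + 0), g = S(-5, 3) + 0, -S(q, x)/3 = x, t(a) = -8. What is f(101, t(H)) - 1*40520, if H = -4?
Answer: 182488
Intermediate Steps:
S(q, x) = -3*x
g = -9 (g = -3*3 + 0 = -9 + 0 = -9)
f(I, O) = -3*I*O*(-9 + I) (f(I, O) = (I - 9)*((I*(-5 + 2))*O + 0) = (-9 + I)*((I*(-3))*O + 0) = (-9 + I)*((-3*I)*O + 0) = (-9 + I)*(-3*I*O + 0) = (-9 + I)*(-3*I*O) = -3*I*O*(-9 + I))
f(101, t(H)) - 1*40520 = 3*101*(-8)*(9 - 1*101) - 1*40520 = 3*101*(-8)*(9 - 101) - 40520 = 3*101*(-8)*(-92) - 40520 = 223008 - 40520 = 182488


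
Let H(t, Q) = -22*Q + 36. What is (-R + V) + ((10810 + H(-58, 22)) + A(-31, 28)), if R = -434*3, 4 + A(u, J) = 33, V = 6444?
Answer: 18137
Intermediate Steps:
H(t, Q) = 36 - 22*Q
A(u, J) = 29 (A(u, J) = -4 + 33 = 29)
R = -1302
(-R + V) + ((10810 + H(-58, 22)) + A(-31, 28)) = (-1*(-1302) + 6444) + ((10810 + (36 - 22*22)) + 29) = (1302 + 6444) + ((10810 + (36 - 484)) + 29) = 7746 + ((10810 - 448) + 29) = 7746 + (10362 + 29) = 7746 + 10391 = 18137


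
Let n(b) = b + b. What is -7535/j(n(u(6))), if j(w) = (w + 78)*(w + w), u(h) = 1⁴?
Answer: -1507/64 ≈ -23.547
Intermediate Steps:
u(h) = 1
n(b) = 2*b
j(w) = 2*w*(78 + w) (j(w) = (78 + w)*(2*w) = 2*w*(78 + w))
-7535/j(n(u(6))) = -7535*1/(4*(78 + 2*1)) = -7535*1/(4*(78 + 2)) = -7535/(2*2*80) = -7535/320 = -7535*1/320 = -1507/64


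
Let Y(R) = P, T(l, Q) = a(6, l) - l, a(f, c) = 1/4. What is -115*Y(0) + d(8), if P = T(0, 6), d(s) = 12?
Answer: -67/4 ≈ -16.750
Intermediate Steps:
a(f, c) = ¼
T(l, Q) = ¼ - l
P = ¼ (P = ¼ - 1*0 = ¼ + 0 = ¼ ≈ 0.25000)
Y(R) = ¼
-115*Y(0) + d(8) = -115*¼ + 12 = -115/4 + 12 = -67/4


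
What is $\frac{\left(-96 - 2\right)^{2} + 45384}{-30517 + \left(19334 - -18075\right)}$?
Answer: $\frac{13747}{1723} \approx 7.9785$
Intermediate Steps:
$\frac{\left(-96 - 2\right)^{2} + 45384}{-30517 + \left(19334 - -18075\right)} = \frac{\left(-98\right)^{2} + 45384}{-30517 + \left(19334 + 18075\right)} = \frac{9604 + 45384}{-30517 + 37409} = \frac{54988}{6892} = 54988 \cdot \frac{1}{6892} = \frac{13747}{1723}$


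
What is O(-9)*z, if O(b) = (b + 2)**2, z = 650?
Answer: 31850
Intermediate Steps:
O(b) = (2 + b)**2
O(-9)*z = (2 - 9)**2*650 = (-7)**2*650 = 49*650 = 31850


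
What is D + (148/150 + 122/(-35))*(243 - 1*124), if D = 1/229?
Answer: -5107541/17175 ≈ -297.38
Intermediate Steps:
D = 1/229 ≈ 0.0043668
D + (148/150 + 122/(-35))*(243 - 1*124) = 1/229 + (148/150 + 122/(-35))*(243 - 1*124) = 1/229 + (148*(1/150) + 122*(-1/35))*(243 - 124) = 1/229 + (74/75 - 122/35)*119 = 1/229 - 1312/525*119 = 1/229 - 22304/75 = -5107541/17175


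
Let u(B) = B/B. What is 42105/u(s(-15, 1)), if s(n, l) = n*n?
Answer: 42105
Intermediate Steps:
s(n, l) = n²
u(B) = 1
42105/u(s(-15, 1)) = 42105/1 = 42105*1 = 42105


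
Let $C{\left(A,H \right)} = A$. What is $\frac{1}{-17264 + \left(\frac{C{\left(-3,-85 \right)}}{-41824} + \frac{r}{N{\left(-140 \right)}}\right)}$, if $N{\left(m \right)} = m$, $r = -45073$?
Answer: $- \frac{209120}{3542921481} \approx -5.9025 \cdot 10^{-5}$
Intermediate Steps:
$\frac{1}{-17264 + \left(\frac{C{\left(-3,-85 \right)}}{-41824} + \frac{r}{N{\left(-140 \right)}}\right)} = \frac{1}{-17264 - \left(- \frac{6439}{20} - \frac{3}{41824}\right)} = \frac{1}{-17264 - - \frac{67326199}{209120}} = \frac{1}{-17264 + \left(\frac{3}{41824} + \frac{6439}{20}\right)} = \frac{1}{-17264 + \frac{67326199}{209120}} = \frac{1}{- \frac{3542921481}{209120}} = - \frac{209120}{3542921481}$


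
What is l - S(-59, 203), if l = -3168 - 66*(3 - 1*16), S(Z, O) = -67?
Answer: -2243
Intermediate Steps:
l = -2310 (l = -3168 - 66*(3 - 16) = -3168 - 66*(-13) = -3168 - 1*(-858) = -3168 + 858 = -2310)
l - S(-59, 203) = -2310 - 1*(-67) = -2310 + 67 = -2243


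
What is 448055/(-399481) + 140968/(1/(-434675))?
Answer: -24478304297705455/399481 ≈ -6.1275e+10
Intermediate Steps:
448055/(-399481) + 140968/(1/(-434675)) = 448055*(-1/399481) + 140968/(-1/434675) = -448055/399481 + 140968*(-434675) = -448055/399481 - 61275265400 = -24478304297705455/399481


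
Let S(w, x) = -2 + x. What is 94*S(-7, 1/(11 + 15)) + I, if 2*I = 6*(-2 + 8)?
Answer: -2163/13 ≈ -166.38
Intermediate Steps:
I = 18 (I = (6*(-2 + 8))/2 = (6*6)/2 = (½)*36 = 18)
94*S(-7, 1/(11 + 15)) + I = 94*(-2 + 1/(11 + 15)) + 18 = 94*(-2 + 1/26) + 18 = 94*(-51/26) + 18 = -2397/13 + 18 = -2163/13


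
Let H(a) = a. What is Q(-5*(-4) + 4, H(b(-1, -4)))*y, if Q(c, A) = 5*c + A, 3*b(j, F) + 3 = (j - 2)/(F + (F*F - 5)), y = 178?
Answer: 148096/7 ≈ 21157.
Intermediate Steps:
b(j, F) = -1 + (-2 + j)/(3*(-5 + F + F**2)) (b(j, F) = -1 + ((j - 2)/(F + (F*F - 5)))/3 = -1 + ((-2 + j)/(F + (F**2 - 5)))/3 = -1 + ((-2 + j)/(F + (-5 + F**2)))/3 = -1 + ((-2 + j)/(-5 + F + F**2))/3 = -1 + (-2 + j)/(3*(-5 + F + F**2)))
Q(c, A) = A + 5*c
Q(-5*(-4) + 4, H(b(-1, -4)))*y = ((13/3 - 1*(-4) - 1*(-4)**2 + (1/3)*(-1))/(-5 - 4 + (-4)**2) + 5*(-5*(-4) + 4))*178 = ((13/3 + 4 - 1*16 - 1/3)/(-5 - 4 + 16) + 5*(20 + 4))*178 = ((13/3 + 4 - 16 - 1/3)/7 + 5*24)*178 = ((1/7)*(-8) + 120)*178 = (-8/7 + 120)*178 = (832/7)*178 = 148096/7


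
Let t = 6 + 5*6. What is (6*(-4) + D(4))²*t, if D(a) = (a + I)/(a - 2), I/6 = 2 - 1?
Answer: 12996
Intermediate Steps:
t = 36 (t = 6 + 30 = 36)
I = 6 (I = 6*(2 - 1) = 6*1 = 6)
D(a) = (6 + a)/(-2 + a) (D(a) = (a + 6)/(a - 2) = (6 + a)/(-2 + a))
(6*(-4) + D(4))²*t = (6*(-4) + (6 + 4)/(-2 + 4))²*36 = (-24 + 10/2)²*36 = (-24 + (½)*10)²*36 = (-24 + 5)²*36 = (-19)²*36 = 361*36 = 12996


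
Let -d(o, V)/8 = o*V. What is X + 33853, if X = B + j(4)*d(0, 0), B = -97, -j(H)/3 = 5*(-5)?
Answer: 33756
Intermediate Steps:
j(H) = 75 (j(H) = -15*(-5) = -3*(-25) = 75)
d(o, V) = -8*V*o (d(o, V) = -8*o*V = -8*V*o)
X = -97 (X = -97 + 75*(-8*0*0) = -97 + 75*0 = -97 + 0 = -97)
X + 33853 = -97 + 33853 = 33756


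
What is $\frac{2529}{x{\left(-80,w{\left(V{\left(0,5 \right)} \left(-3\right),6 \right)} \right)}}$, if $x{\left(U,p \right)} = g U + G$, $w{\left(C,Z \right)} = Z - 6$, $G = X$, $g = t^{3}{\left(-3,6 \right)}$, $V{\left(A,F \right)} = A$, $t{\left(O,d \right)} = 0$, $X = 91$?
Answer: $\frac{2529}{91} \approx 27.791$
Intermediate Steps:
$g = 0$ ($g = 0^{3} = 0$)
$G = 91$
$w{\left(C,Z \right)} = -6 + Z$ ($w{\left(C,Z \right)} = Z - 6 = -6 + Z$)
$x{\left(U,p \right)} = 91$ ($x{\left(U,p \right)} = 0 U + 91 = 0 + 91 = 91$)
$\frac{2529}{x{\left(-80,w{\left(V{\left(0,5 \right)} \left(-3\right),6 \right)} \right)}} = \frac{2529}{91}$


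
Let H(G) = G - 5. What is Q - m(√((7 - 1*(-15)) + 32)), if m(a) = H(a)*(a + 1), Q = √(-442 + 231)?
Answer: -49 + 12*√6 + I*√211 ≈ -19.606 + 14.526*I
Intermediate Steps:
Q = I*√211 (Q = √(-211) = I*√211 ≈ 14.526*I)
H(G) = -5 + G
m(a) = (1 + a)*(-5 + a) (m(a) = (-5 + a)*(a + 1) = (-5 + a)*(1 + a) = (1 + a)*(-5 + a))
Q - m(√((7 - 1*(-15)) + 32)) = I*√211 - (1 + √((7 - 1*(-15)) + 32))*(-5 + √((7 - 1*(-15)) + 32)) = I*√211 - (1 + √((7 + 15) + 32))*(-5 + √((7 + 15) + 32)) = I*√211 - (1 + √(22 + 32))*(-5 + √(22 + 32)) = I*√211 - (1 + √54)*(-5 + √54) = I*√211 - (1 + 3*√6)*(-5 + 3*√6)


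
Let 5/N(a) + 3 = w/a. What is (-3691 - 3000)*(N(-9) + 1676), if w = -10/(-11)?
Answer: -3439421567/307 ≈ -1.1203e+7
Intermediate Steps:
w = 10/11 (w = -10*(-1/11) = 10/11 ≈ 0.90909)
N(a) = 5/(-3 + 10/(11*a))
(-3691 - 3000)*(N(-9) + 1676) = (-3691 - 3000)*(-55*(-9)/(-10 + 33*(-9)) + 1676) = -6691*(-55*(-9)/(-10 - 297) + 1676) = -6691*(-55*(-9)/(-307) + 1676) = -6691*(-55*(-9)*(-1/307) + 1676) = -6691*(-495/307 + 1676) = -6691*514037/307 = -3439421567/307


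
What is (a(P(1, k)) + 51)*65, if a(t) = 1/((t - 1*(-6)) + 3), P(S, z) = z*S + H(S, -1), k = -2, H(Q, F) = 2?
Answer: 29900/9 ≈ 3322.2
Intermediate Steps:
P(S, z) = 2 + S*z (P(S, z) = z*S + 2 = S*z + 2 = 2 + S*z)
a(t) = 1/(9 + t) (a(t) = 1/((t + 6) + 3) = 1/((6 + t) + 3) = 1/(9 + t))
(a(P(1, k)) + 51)*65 = (1/(9 + (2 + 1*(-2))) + 51)*65 = (1/(9 + (2 - 2)) + 51)*65 = (1/(9 + 0) + 51)*65 = (1/9 + 51)*65 = (460/9)*65 = 29900/9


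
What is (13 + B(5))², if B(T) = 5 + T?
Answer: 529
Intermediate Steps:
(13 + B(5))² = (13 + (5 + 5))² = (13 + 10)² = 23² = 529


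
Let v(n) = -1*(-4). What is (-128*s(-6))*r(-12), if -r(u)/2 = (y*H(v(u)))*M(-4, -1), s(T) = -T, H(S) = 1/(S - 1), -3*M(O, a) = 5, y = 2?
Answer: -5120/3 ≈ -1706.7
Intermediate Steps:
M(O, a) = -5/3 (M(O, a) = -⅓*5 = -5/3)
v(n) = 4
H(S) = 1/(-1 + S)
r(u) = 20/9 (r(u) = -2*2/(-1 + 4)*(-5)/3 = -2*2/3*(-5)/3 = -2*2*(⅓)*(-5)/3 = -4*(-5)/(3*3) = -2*(-10/9) = 20/9)
(-128*s(-6))*r(-12) = -(-128)*(-6)*(20/9) = -128*6*(20/9) = -768*20/9 = -5120/3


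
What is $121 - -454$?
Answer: $575$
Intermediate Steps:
$121 - -454 = 121 + 454 = 575$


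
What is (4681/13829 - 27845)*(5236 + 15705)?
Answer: -8063621538384/13829 ≈ -5.8310e+8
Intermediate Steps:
(4681/13829 - 27845)*(5236 + 15705) = (4681*(1/13829) - 27845)*20941 = (4681/13829 - 27845)*20941 = -385063824/13829*20941 = -8063621538384/13829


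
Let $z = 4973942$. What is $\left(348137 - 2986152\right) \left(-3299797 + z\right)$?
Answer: $-4416419622175$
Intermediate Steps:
$\left(348137 - 2986152\right) \left(-3299797 + z\right) = \left(348137 - 2986152\right) \left(-3299797 + 4973942\right) = \left(-2638015\right) 1674145 = -4416419622175$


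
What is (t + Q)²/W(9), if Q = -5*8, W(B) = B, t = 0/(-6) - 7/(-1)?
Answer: 121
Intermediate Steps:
t = 7 (t = 0*(-⅙) - 7*(-1) = 0 + 7 = 7)
Q = -40
(t + Q)²/W(9) = (7 - 40)²/9 = (-33)²*(⅑) = 1089*(⅑) = 121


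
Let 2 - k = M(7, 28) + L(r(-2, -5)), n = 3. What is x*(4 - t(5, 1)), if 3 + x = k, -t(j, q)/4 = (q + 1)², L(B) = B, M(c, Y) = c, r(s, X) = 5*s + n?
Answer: -20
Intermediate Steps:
r(s, X) = 3 + 5*s (r(s, X) = 5*s + 3 = 3 + 5*s)
k = 2 (k = 2 - (7 + (3 + 5*(-2))) = 2 - (7 + (3 - 10)) = 2 - (7 - 7) = 2 - 1*0 = 2 + 0 = 2)
t(j, q) = -4*(1 + q)² (t(j, q) = -4*(q + 1)² = -4*(1 + q)²)
x = -1 (x = -3 + 2 = -1)
x*(4 - t(5, 1)) = -(4 - (-4)*(1 + 1)²) = -(4 - (-4)*2²) = -(4 - (-4)*4) = -(4 - 1*(-16)) = -(4 + 16) = -1*20 = -20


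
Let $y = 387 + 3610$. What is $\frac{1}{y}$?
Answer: $\frac{1}{3997} \approx 0.00025019$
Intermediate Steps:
$y = 3997$
$\frac{1}{y} = \frac{1}{3997}$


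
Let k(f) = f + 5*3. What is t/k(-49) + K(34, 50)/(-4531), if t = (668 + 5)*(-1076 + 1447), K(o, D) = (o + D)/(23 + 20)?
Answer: -48646490795/6624322 ≈ -7343.6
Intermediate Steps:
k(f) = 15 + f (k(f) = f + 15 = 15 + f)
K(o, D) = D/43 + o/43 (K(o, D) = (D + o)/43 = (D + o)*(1/43) = D/43 + o/43)
t = 249683 (t = 673*371 = 249683)
t/k(-49) + K(34, 50)/(-4531) = 249683/(15 - 49) + ((1/43)*50 + (1/43)*34)/(-4531) = 249683/(-34) + (50/43 + 34/43)*(-1/4531) = 249683*(-1/34) + (84/43)*(-1/4531) = -249683/34 - 84/194833 = -48646490795/6624322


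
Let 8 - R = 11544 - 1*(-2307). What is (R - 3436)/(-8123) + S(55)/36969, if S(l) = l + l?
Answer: 639680881/300299187 ≈ 2.1301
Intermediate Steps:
R = -13843 (R = 8 - (11544 - 1*(-2307)) = 8 - (11544 + 2307) = 8 - 1*13851 = 8 - 13851 = -13843)
S(l) = 2*l
(R - 3436)/(-8123) + S(55)/36969 = (-13843 - 3436)/(-8123) + (2*55)/36969 = -17279*(-1/8123) + 110*(1/36969) = 17279/8123 + 110/36969 = 639680881/300299187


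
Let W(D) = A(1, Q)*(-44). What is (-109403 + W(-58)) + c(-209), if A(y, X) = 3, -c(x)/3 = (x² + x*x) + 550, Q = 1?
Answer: -373271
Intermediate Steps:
c(x) = -1650 - 6*x² (c(x) = -3*((x² + x*x) + 550) = -3*((x² + x²) + 550) = -3*(2*x² + 550) = -3*(550 + 2*x²) = -1650 - 6*x²)
W(D) = -132 (W(D) = 3*(-44) = -132)
(-109403 + W(-58)) + c(-209) = (-109403 - 132) + (-1650 - 6*(-209)²) = -109535 + (-1650 - 6*43681) = -109535 + (-1650 - 262086) = -109535 - 263736 = -373271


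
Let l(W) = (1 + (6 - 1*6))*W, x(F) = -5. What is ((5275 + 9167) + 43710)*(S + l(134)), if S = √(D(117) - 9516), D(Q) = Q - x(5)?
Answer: 7792368 + 58152*I*√9394 ≈ 7.7924e+6 + 5.6362e+6*I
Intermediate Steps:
l(W) = W (l(W) = (1 + (6 - 6))*W = (1 + 0)*W = 1*W = W)
D(Q) = 5 + Q (D(Q) = Q - 1*(-5) = Q + 5 = 5 + Q)
S = I*√9394 (S = √((5 + 117) - 9516) = √(122 - 9516) = √(-9394) = I*√9394 ≈ 96.923*I)
((5275 + 9167) + 43710)*(S + l(134)) = ((5275 + 9167) + 43710)*(I*√9394 + 134) = (14442 + 43710)*(134 + I*√9394) = 58152*(134 + I*√9394) = 7792368 + 58152*I*√9394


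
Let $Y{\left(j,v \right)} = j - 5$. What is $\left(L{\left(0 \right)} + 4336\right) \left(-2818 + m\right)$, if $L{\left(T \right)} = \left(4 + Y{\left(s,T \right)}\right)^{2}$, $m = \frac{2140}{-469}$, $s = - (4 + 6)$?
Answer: $- \frac{5900096374}{469} \approx -1.258 \cdot 10^{7}$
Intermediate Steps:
$s = -10$ ($s = \left(-1\right) 10 = -10$)
$m = - \frac{2140}{469}$ ($m = 2140 \left(- \frac{1}{469}\right) = - \frac{2140}{469} \approx -4.5629$)
$Y{\left(j,v \right)} = -5 + j$
$L{\left(T \right)} = 121$ ($L{\left(T \right)} = \left(4 - 15\right)^{2} = \left(-11\right)^{2} = 121$)
$\left(L{\left(0 \right)} + 4336\right) \left(-2818 + m\right) = \left(121 + 4336\right) \left(-2818 - \frac{2140}{469}\right) = 4457 \left(- \frac{1323782}{469}\right) = - \frac{5900096374}{469}$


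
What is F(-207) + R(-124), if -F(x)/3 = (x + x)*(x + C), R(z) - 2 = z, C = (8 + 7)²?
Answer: 22234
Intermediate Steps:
C = 225 (C = 15² = 225)
R(z) = 2 + z
F(x) = -6*x*(225 + x) (F(x) = -3*(x + x)*(x + 225) = -3*2*x*(225 + x) = -6*x*(225 + x))
F(-207) + R(-124) = -6*(-207)*(225 - 207) + (2 - 124) = -6*(-207)*18 - 122 = 22356 - 122 = 22234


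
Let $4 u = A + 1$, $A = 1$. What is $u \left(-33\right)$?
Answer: $- \frac{33}{2} \approx -16.5$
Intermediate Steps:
$u = \frac{1}{2}$ ($u = \frac{1 + 1}{4} = \frac{1}{4} \cdot 2 = \frac{1}{2} \approx 0.5$)
$u \left(-33\right) = \frac{1}{2} \left(-33\right) = - \frac{33}{2}$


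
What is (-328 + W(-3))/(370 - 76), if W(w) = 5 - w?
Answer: -160/147 ≈ -1.0884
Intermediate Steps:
(-328 + W(-3))/(370 - 76) = (-328 + (5 - 1*(-3)))/(370 - 76) = (-328 + (5 + 3))/294 = (-328 + 8)*(1/294) = -320*1/294 = -160/147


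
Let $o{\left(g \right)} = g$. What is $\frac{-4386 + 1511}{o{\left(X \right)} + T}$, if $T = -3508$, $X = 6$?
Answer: $\frac{2875}{3502} \approx 0.82096$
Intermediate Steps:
$\frac{-4386 + 1511}{o{\left(X \right)} + T} = \frac{-4386 + 1511}{6 - 3508} = - \frac{2875}{-3502} = \left(-2875\right) \left(- \frac{1}{3502}\right) = \frac{2875}{3502}$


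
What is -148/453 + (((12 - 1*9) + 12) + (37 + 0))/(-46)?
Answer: -15182/10419 ≈ -1.4571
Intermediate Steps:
-148/453 + (((12 - 1*9) + 12) + (37 + 0))/(-46) = -148*1/453 + (((12 - 9) + 12) + 37)*(-1/46) = -148/453 + ((3 + 12) + 37)*(-1/46) = -148/453 + (15 + 37)*(-1/46) = -148/453 + 52*(-1/46) = -148/453 - 26/23 = -15182/10419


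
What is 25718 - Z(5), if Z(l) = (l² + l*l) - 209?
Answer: 25877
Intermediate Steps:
Z(l) = -209 + 2*l² (Z(l) = (l² + l²) - 209 = 2*l² - 209 = -209 + 2*l²)
25718 - Z(5) = 25718 - (-209 + 2*5²) = 25718 - (-209 + 2*25) = 25718 - (-209 + 50) = 25718 - 1*(-159) = 25718 + 159 = 25877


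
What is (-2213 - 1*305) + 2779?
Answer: 261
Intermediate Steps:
(-2213 - 1*305) + 2779 = (-2213 - 305) + 2779 = -2518 + 2779 = 261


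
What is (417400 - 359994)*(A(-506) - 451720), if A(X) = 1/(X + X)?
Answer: -13121307818623/506 ≈ -2.5931e+10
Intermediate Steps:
A(X) = 1/(2*X)
(417400 - 359994)*(A(-506) - 451720) = (417400 - 359994)*((½)/(-506) - 451720) = 57406*((½)*(-1/506) - 451720) = 57406*(-1/1012 - 451720) = 57406*(-457140641/1012) = -13121307818623/506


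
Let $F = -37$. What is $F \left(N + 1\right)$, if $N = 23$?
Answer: $-888$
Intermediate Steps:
$F \left(N + 1\right) = - 37 \left(23 + 1\right) = \left(-37\right) 24 = -888$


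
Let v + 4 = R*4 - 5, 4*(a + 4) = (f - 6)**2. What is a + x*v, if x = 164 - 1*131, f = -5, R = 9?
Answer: 3669/4 ≈ 917.25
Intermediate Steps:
x = 33 (x = 164 - 131 = 33)
a = 105/4 (a = -4 + (-5 - 6)**2/4 = -4 + (1/4)*(-11)**2 = -4 + (1/4)*121 = -4 + 121/4 = 105/4 ≈ 26.250)
v = 27 (v = -4 + (9*4 - 5) = -4 + (36 - 5) = -4 + 31 = 27)
a + x*v = 105/4 + 33*27 = 105/4 + 891 = 3669/4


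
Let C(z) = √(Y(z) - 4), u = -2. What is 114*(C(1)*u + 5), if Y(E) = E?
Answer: 570 - 228*I*√3 ≈ 570.0 - 394.91*I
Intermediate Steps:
C(z) = √(-4 + z) (C(z) = √(z - 4) = √(-4 + z))
114*(C(1)*u + 5) = 114*(√(-4 + 1)*(-2) + 5) = 114*(√(-3)*(-2) + 5) = 114*((I*√3)*(-2) + 5) = 114*(-2*I*√3 + 5) = 114*(5 - 2*I*√3) = 570 - 228*I*√3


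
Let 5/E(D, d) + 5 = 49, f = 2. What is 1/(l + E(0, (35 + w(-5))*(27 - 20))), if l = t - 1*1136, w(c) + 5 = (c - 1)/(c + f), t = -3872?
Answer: -44/220347 ≈ -0.00019969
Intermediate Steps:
w(c) = -5 + (-1 + c)/(2 + c) (w(c) = -5 + (c - 1)/(c + 2) = -5 + (-1 + c)/(2 + c))
E(D, d) = 5/44 (E(D, d) = 5/(-5 + 49) = 5/44)
l = -5008 (l = -3872 - 1*1136 = -3872 - 1136 = -5008)
1/(l + E(0, (35 + w(-5))*(27 - 20))) = 1/(-5008 + 5/44) = 1/(-220347/44) = -44/220347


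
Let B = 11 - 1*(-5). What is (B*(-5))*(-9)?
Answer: 720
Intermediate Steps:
B = 16 (B = 11 + 5 = 16)
(B*(-5))*(-9) = (16*(-5))*(-9) = -80*(-9) = 720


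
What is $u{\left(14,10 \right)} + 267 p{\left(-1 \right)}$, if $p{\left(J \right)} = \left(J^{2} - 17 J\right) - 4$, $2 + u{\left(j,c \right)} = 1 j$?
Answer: $3750$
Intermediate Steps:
$u{\left(j,c \right)} = -2 + j$ ($u{\left(j,c \right)} = -2 + 1 j = -2 + j$)
$p{\left(J \right)} = -4 + J^{2} - 17 J$
$u{\left(14,10 \right)} + 267 p{\left(-1 \right)} = \left(-2 + 14\right) + 267 \left(-4 + \left(-1\right)^{2} - -17\right) = 12 + 267 \left(-4 + 1 + 17\right) = 12 + 267 \cdot 14 = 12 + 3738 = 3750$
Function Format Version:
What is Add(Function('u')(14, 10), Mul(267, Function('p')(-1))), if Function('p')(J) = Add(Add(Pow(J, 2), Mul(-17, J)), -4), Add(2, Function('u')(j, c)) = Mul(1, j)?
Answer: 3750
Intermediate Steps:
Function('u')(j, c) = Add(-2, j) (Function('u')(j, c) = Add(-2, Mul(1, j)) = Add(-2, j))
Function('p')(J) = Add(-4, Pow(J, 2), Mul(-17, J))
Add(Function('u')(14, 10), Mul(267, Function('p')(-1))) = Add(Add(-2, 14), Mul(267, Add(-4, Pow(-1, 2), Mul(-17, -1)))) = Add(12, Mul(267, Add(-4, 1, 17))) = Add(12, Mul(267, 14)) = Add(12, 3738) = 3750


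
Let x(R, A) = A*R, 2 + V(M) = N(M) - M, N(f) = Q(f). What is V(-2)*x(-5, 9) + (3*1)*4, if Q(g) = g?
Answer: 102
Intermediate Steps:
N(f) = f
V(M) = -2 (V(M) = -2 + (M - M) = -2 + 0 = -2)
V(-2)*x(-5, 9) + (3*1)*4 = -18*(-5) + (3*1)*4 = -2*(-45) + 3*4 = 90 + 12 = 102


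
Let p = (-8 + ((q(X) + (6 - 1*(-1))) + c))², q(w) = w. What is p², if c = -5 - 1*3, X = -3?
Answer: 20736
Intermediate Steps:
c = -8 (c = -5 - 3 = -8)
p = 144 (p = (-8 + ((-3 + (6 - 1*(-1))) - 8))² = (-8 + ((-3 + (6 + 1)) - 8))² = (-8 + ((-3 + 7) - 8))² = (-8 + (4 - 8))² = (-8 - 4)² = (-12)² = 144)
p² = 144² = 20736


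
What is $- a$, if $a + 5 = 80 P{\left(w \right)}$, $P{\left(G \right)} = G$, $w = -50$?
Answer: $4005$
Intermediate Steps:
$a = -4005$ ($a = -5 + 80 \left(-50\right) = -5 - 4000 = -4005$)
$- a = \left(-1\right) \left(-4005\right) = 4005$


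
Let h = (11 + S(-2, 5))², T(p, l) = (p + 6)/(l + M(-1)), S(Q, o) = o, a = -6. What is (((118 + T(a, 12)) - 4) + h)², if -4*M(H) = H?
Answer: 136900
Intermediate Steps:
M(H) = -H/4
T(p, l) = (6 + p)/(¼ + l) (T(p, l) = (p + 6)/(l - ¼*(-1)) = (6 + p)/(l + ¼) = (6 + p)/(¼ + l))
h = 256 (h = (11 + 5)² = 16² = 256)
(((118 + T(a, 12)) - 4) + h)² = (((118 + 4*(6 - 6)/(1 + 4*12)) - 4) + 256)² = (((118 + 4*0/(1 + 48)) - 4) + 256)² = (((118 + 4*0/49) - 4) + 256)² = (((118 + 4*(1/49)*0) - 4) + 256)² = (((118 + 0) - 4) + 256)² = ((118 - 4) + 256)² = (114 + 256)² = 370² = 136900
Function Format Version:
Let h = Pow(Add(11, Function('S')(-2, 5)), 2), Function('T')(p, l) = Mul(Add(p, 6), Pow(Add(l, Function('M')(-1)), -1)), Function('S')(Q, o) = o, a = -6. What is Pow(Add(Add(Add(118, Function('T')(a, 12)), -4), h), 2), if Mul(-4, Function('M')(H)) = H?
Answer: 136900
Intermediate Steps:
Function('M')(H) = Mul(Rational(-1, 4), H)
Function('T')(p, l) = Mul(Pow(Add(Rational(1, 4), l), -1), Add(6, p)) (Function('T')(p, l) = Mul(Add(p, 6), Pow(Add(l, Mul(Rational(-1, 4), -1)), -1)) = Mul(Add(6, p), Pow(Add(l, Rational(1, 4)), -1)) = Mul(Add(6, p), Pow(Add(Rational(1, 4), l), -1)) = Mul(Pow(Add(Rational(1, 4), l), -1), Add(6, p)))
h = 256 (h = Pow(Add(11, 5), 2) = Pow(16, 2) = 256)
Pow(Add(Add(Add(118, Function('T')(a, 12)), -4), h), 2) = Pow(Add(Add(Add(118, Mul(4, Pow(Add(1, Mul(4, 12)), -1), Add(6, -6))), -4), 256), 2) = Pow(Add(Add(Add(118, Mul(4, Pow(Add(1, 48), -1), 0)), -4), 256), 2) = Pow(Add(Add(Add(118, Mul(4, Pow(49, -1), 0)), -4), 256), 2) = Pow(Add(Add(Add(118, Mul(4, Rational(1, 49), 0)), -4), 256), 2) = Pow(Add(Add(Add(118, 0), -4), 256), 2) = Pow(Add(Add(118, -4), 256), 2) = Pow(Add(114, 256), 2) = Pow(370, 2) = 136900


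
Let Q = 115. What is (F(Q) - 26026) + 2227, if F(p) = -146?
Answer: -23945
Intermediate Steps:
(F(Q) - 26026) + 2227 = (-146 - 26026) + 2227 = -26172 + 2227 = -23945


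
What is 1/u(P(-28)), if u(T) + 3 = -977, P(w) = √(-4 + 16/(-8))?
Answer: -1/980 ≈ -0.0010204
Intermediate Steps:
P(w) = I*√6 (P(w) = √(-4 + 16*(-⅛)) = √(-4 - 2) = √(-6) = I*√6)
u(T) = -980 (u(T) = -3 - 977 = -980)
1/u(P(-28)) = 1/(-980) = -1/980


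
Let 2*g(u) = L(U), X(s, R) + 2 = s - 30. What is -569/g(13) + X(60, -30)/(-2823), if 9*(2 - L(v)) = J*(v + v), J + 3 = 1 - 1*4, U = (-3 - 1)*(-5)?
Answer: -4820065/121389 ≈ -39.708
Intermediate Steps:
U = 20 (U = -4*(-5) = 20)
J = -6 (J = -3 + (1 - 1*4) = -3 + (1 - 4) = -3 - 3 = -6)
X(s, R) = -32 + s (X(s, R) = -2 + (s - 30) = -2 + (-30 + s) = -32 + s)
L(v) = 2 + 4*v/3 (L(v) = 2 - (-2)*(v + v)/3 = 2 - (-2)*2*v/3 = 2 - (-4)*v/3 = 2 + 4*v/3)
g(u) = 43/3 (g(u) = (2 + (4/3)*20)/2 = (2 + 80/3)/2 = (½)*(86/3) = 43/3)
-569/g(13) + X(60, -30)/(-2823) = -569/43/3 + (-32 + 60)/(-2823) = -569*3/43 + 28*(-1/2823) = -1707/43 - 28/2823 = -4820065/121389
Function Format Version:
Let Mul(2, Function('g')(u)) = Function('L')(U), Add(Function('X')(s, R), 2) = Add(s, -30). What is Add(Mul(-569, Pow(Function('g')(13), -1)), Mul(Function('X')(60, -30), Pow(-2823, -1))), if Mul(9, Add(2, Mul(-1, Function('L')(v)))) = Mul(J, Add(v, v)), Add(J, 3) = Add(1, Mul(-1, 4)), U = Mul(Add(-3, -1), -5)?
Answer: Rational(-4820065, 121389) ≈ -39.708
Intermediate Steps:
U = 20 (U = Mul(-4, -5) = 20)
J = -6 (J = Add(-3, Add(1, Mul(-1, 4))) = Add(-3, Add(1, -4)) = Add(-3, -3) = -6)
Function('X')(s, R) = Add(-32, s) (Function('X')(s, R) = Add(-2, Add(s, -30)) = Add(-2, Add(-30, s)) = Add(-32, s))
Function('L')(v) = Add(2, Mul(Rational(4, 3), v)) (Function('L')(v) = Add(2, Mul(Rational(-1, 9), Mul(-6, Add(v, v)))) = Add(2, Mul(Rational(-1, 9), Mul(-6, Mul(2, v)))) = Add(2, Mul(Rational(-1, 9), Mul(-12, v))) = Add(2, Mul(Rational(4, 3), v)))
Function('g')(u) = Rational(43, 3) (Function('g')(u) = Mul(Rational(1, 2), Add(2, Mul(Rational(4, 3), 20))) = Mul(Rational(1, 2), Add(2, Rational(80, 3))) = Mul(Rational(1, 2), Rational(86, 3)) = Rational(43, 3))
Add(Mul(-569, Pow(Function('g')(13), -1)), Mul(Function('X')(60, -30), Pow(-2823, -1))) = Add(Mul(-569, Pow(Rational(43, 3), -1)), Mul(Add(-32, 60), Pow(-2823, -1))) = Add(Mul(-569, Rational(3, 43)), Mul(28, Rational(-1, 2823))) = Add(Rational(-1707, 43), Rational(-28, 2823)) = Rational(-4820065, 121389)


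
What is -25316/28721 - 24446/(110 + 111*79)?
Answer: -926894330/255013759 ≈ -3.6347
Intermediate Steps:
-25316/28721 - 24446/(110 + 111*79) = -25316*1/28721 - 24446/(110 + 8769) = -25316/28721 - 24446/8879 = -926894330/255013759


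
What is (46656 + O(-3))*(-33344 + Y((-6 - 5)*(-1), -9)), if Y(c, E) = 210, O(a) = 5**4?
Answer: -1566608654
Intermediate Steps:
O(a) = 625
(46656 + O(-3))*(-33344 + Y((-6 - 5)*(-1), -9)) = (46656 + 625)*(-33344 + 210) = 47281*(-33134) = -1566608654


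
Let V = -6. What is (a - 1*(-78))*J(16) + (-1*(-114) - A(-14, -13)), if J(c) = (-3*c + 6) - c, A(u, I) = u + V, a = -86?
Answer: 598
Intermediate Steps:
A(u, I) = -6 + u (A(u, I) = u - 6 = -6 + u)
J(c) = 6 - 4*c (J(c) = (6 - 3*c) - c = 6 - 4*c)
(a - 1*(-78))*J(16) + (-1*(-114) - A(-14, -13)) = (-86 - 1*(-78))*(6 - 4*16) + (-1*(-114) - (-6 - 14)) = (-86 + 78)*(6 - 64) + (114 - 1*(-20)) = -8*(-58) + (114 + 20) = 464 + 134 = 598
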